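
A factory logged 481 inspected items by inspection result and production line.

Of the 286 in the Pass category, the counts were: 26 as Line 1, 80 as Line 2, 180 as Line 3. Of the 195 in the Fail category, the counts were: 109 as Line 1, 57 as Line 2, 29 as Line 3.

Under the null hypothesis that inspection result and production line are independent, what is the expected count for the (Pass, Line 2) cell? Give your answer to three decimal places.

Row total (Pass) = 286; column total (Line 2) = 137; grand total N = 481.
Expected count = (row total × column total) / N = 286 × 137 / 481 = 81.459.

81.459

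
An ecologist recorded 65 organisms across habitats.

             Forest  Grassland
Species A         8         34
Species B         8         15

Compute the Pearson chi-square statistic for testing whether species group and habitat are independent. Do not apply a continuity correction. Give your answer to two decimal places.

Row totals: 42, 23. Column totals: 16, 49. Grand total N = 65.
Expected counts (row total × column total / N):
  Species A, Forest: 42×16/65 = 10.338
  Species A, Grassland: 42×49/65 = 31.662
  Species B, Forest: 23×16/65 = 5.662
  Species B, Grassland: 23×49/65 = 17.338
Contributions (O − E)²/E:
  (8 − 10.338)²/10.338 = 0.5288
  (34 − 31.662)²/31.662 = 0.1726
  (8 − 5.662)²/5.662 = 0.9654
  (15 − 17.338)²/17.338 = 0.3153
χ² = 0.5288 + 0.1726 + 0.9654 + 0.3153 = 1.98

1.98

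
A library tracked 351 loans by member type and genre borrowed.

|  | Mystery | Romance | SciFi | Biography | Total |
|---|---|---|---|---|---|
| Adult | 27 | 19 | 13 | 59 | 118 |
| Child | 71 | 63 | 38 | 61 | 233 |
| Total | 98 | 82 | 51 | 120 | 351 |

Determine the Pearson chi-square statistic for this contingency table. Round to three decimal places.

Grand total N = 351.
Expected counts (row total × column total / N):
  Adult, Mystery: 118×98/351 = 32.9459
  Adult, Romance: 118×82/351 = 27.5670
  Adult, SciFi: 118×51/351 = 17.1453
  Adult, Biography: 118×120/351 = 40.3419
  Child, Mystery: 233×98/351 = 65.0541
  Child, Romance: 233×82/351 = 54.4330
  Child, SciFi: 233×51/351 = 33.8547
  Child, Biography: 233×120/351 = 79.6581
Contributions (O − E)²/E:
  (27 − 32.9459)²/32.9459 = 1.0731
  (19 − 27.5670)²/27.5670 = 2.6624
  (13 − 17.1453)²/17.1453 = 1.0022
  (59 − 40.3419)²/40.3419 = 8.6294
  (71 − 65.0541)²/65.0541 = 0.5435
  (63 − 54.4330)²/54.4330 = 1.3483
  (38 − 33.8547)²/33.8547 = 0.5076
  (61 − 79.6581)²/79.6581 = 4.3702
χ² = 1.0731 + 2.6624 + 1.0022 + 8.6294 + 0.5435 + 1.3483 + 0.5076 + 4.3702 = 20.137

20.137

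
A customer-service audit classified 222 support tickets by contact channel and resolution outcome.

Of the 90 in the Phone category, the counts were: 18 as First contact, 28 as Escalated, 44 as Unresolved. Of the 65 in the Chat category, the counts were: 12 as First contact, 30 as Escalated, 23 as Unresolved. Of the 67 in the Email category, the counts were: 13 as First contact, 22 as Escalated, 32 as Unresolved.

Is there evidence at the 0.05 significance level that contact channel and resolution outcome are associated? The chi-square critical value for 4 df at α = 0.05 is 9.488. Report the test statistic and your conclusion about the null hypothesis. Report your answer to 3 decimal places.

4.448; fail to reject H₀

Row totals: 90, 65, 67. Column totals: 43, 80, 99. Grand total N = 222.
Expected counts (row total × column total / N):
  Phone, First contact: 90×43/222 = 17.4324
  Phone, Escalated: 90×80/222 = 32.4324
  Phone, Unresolved: 90×99/222 = 40.1351
  Chat, First contact: 65×43/222 = 12.5901
  Chat, Escalated: 65×80/222 = 23.4234
  Chat, Unresolved: 65×99/222 = 28.9865
  Email, First contact: 67×43/222 = 12.9775
  Email, Escalated: 67×80/222 = 24.1441
  Email, Unresolved: 67×99/222 = 29.8784
Contributions (O − E)²/E:
  (18 − 17.4324)²/17.4324 = 0.0185
  (28 − 32.4324)²/32.4324 = 0.6058
  (44 − 40.1351)²/40.1351 = 0.3722
  (12 − 12.5901)²/12.5901 = 0.0277
  (30 − 23.4234)²/23.4234 = 1.8465
  (23 − 28.9865)²/28.9865 = 1.2364
  (13 − 12.9775)²/12.9775 = 0.0000
  (22 − 24.1441)²/24.1441 = 0.1904
  (32 − 29.8784)²/29.8784 = 0.1507
χ² = 0.0185 + 0.6058 + 0.3722 + 0.0277 + 1.8465 + 1.2364 + 0.0000 + 0.1904 + 0.1507 = 4.448
df = (3−1)(3−1) = 4. Since 4.448 < 9.488, fail to reject the null hypothesis of independence at α = 0.05.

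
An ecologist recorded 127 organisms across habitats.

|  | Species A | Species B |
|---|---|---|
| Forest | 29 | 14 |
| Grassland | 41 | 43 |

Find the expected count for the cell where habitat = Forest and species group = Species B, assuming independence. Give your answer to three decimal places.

Row total (Forest) = 43; column total (Species B) = 57; grand total N = 127.
Expected count = (row total × column total) / N = 43 × 57 / 127 = 19.299.

19.299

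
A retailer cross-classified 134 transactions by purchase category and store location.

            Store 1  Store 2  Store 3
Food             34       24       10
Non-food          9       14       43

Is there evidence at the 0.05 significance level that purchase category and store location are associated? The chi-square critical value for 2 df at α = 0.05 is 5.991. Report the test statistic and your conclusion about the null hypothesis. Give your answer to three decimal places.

37.692; reject H₀

Row totals: 68, 66. Column totals: 43, 38, 53. Grand total N = 134.
Expected counts (row total × column total / N):
  Food, Store 1: 68×43/134 = 21.82090
  Food, Store 2: 68×38/134 = 19.28358
  Food, Store 3: 68×53/134 = 26.89552
  Non-food, Store 1: 66×43/134 = 21.17910
  Non-food, Store 2: 66×38/134 = 18.71642
  Non-food, Store 3: 66×53/134 = 26.10448
Contributions (O − E)²/E:
  (34 − 21.82090)²/21.82090 = 6.7976
  (24 − 19.28358)²/19.28358 = 1.1536
  (10 − 26.89552)²/26.89552 = 10.6136
  (9 − 21.17910)²/21.17910 = 7.0036
  (14 − 18.71642)²/18.71642 = 1.1885
  (43 − 26.10448)²/26.10448 = 10.9352
χ² = 6.7976 + 1.1536 + 10.6136 + 7.0036 + 1.1885 + 10.9352 = 37.692
df = (2−1)(3−1) = 2. Since 37.692 > 5.991, reject the null hypothesis of independence at α = 0.05.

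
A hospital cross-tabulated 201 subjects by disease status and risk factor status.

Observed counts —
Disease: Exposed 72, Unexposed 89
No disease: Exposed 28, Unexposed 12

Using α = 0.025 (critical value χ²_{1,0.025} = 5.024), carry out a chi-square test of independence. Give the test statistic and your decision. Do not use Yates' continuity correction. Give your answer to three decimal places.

Row totals: 161, 40. Column totals: 100, 101. Grand total N = 201.
Expected counts (row total × column total / N):
  Disease, Exposed: 161×100/201 = 80.0995
  Disease, Unexposed: 161×101/201 = 80.9005
  No disease, Exposed: 40×100/201 = 19.9005
  No disease, Unexposed: 40×101/201 = 20.0995
Contributions (O − E)²/E:
  (72 − 80.0995)²/80.0995 = 0.8190
  (89 − 80.9005)²/80.9005 = 0.8109
  (28 − 19.9005)²/19.9005 = 3.2965
  (12 − 20.0995)²/20.0995 = 3.2639
χ² = 0.8190 + 0.8109 + 3.2965 + 3.2639 = 8.190
df = (2−1)(2−1) = 1. Since 8.190 > 5.024, reject the null hypothesis of independence at α = 0.025.

8.190; reject H₀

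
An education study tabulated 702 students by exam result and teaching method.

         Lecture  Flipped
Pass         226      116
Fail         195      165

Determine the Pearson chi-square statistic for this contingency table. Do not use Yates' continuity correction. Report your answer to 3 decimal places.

Row totals: 342, 360. Column totals: 421, 281. Grand total N = 702.
Expected counts (row total × column total / N):
  Pass, Lecture: 342×421/702 = 205.10256
  Pass, Flipped: 342×281/702 = 136.89744
  Fail, Lecture: 360×421/702 = 215.89744
  Fail, Flipped: 360×281/702 = 144.10256
Contributions (O − E)²/E:
  (226 − 205.10256)²/205.10256 = 2.1292
  (116 − 136.89744)²/136.89744 = 3.1900
  (195 − 215.89744)²/215.89744 = 2.0227
  (165 − 144.10256)²/144.10256 = 3.0305
χ² = 2.1292 + 3.1900 + 2.0227 + 3.0305 = 10.372

10.372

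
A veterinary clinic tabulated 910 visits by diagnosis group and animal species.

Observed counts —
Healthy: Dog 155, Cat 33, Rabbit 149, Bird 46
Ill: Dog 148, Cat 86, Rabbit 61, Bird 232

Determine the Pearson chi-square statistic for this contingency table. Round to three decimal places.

Row totals: 383, 527. Column totals: 303, 119, 210, 278. Grand total N = 910.
Expected counts (row total × column total / N):
  Healthy, Dog: 383×303/910 = 127.52637
  Healthy, Cat: 383×119/910 = 50.08462
  Healthy, Rabbit: 383×210/910 = 88.38462
  Healthy, Bird: 383×278/910 = 117.00440
  Ill, Dog: 527×303/910 = 175.47363
  Ill, Cat: 527×119/910 = 68.91538
  Ill, Rabbit: 527×210/910 = 121.61538
  Ill, Bird: 527×278/910 = 160.99560
Contributions (O − E)²/E:
  (155 − 127.52637)²/127.52637 = 5.9188
  (33 − 50.08462)²/50.08462 = 5.8278
  (149 − 88.38462)²/88.38462 = 41.5709
  (46 − 117.00440)²/117.00440 = 43.0892
  (148 − 175.47363)²/175.47363 = 4.3015
  (86 − 68.91538)²/68.91538 = 4.2354
  (61 − 121.61538)²/121.61538 = 30.2118
  (232 − 160.99560)²/160.99560 = 31.3153
χ² = 5.9188 + 5.8278 + 41.5709 + 43.0892 + 4.3015 + 4.2354 + 30.2118 + 31.3153 = 166.471

166.471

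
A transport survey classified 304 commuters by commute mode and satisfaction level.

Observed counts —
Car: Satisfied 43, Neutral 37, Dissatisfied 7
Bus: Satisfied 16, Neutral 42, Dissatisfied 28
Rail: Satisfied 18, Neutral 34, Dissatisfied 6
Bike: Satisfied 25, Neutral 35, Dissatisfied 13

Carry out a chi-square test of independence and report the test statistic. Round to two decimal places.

Row totals: 87, 86, 58, 73. Column totals: 102, 148, 54. Grand total N = 304.
Expected counts (row total × column total / N):
  Car, Satisfied: 87×102/304 = 29.191
  Car, Neutral: 87×148/304 = 42.355
  Car, Dissatisfied: 87×54/304 = 15.454
  Bus, Satisfied: 86×102/304 = 28.855
  Bus, Neutral: 86×148/304 = 41.868
  Bus, Dissatisfied: 86×54/304 = 15.276
  Rail, Satisfied: 58×102/304 = 19.461
  Rail, Neutral: 58×148/304 = 28.237
  Rail, Dissatisfied: 58×54/304 = 10.303
  Bike, Satisfied: 73×102/304 = 24.493
  Bike, Neutral: 73×148/304 = 35.539
  Bike, Dissatisfied: 73×54/304 = 12.967
Contributions (O − E)²/E:
  (43 − 29.191)²/29.191 = 6.5324
  (37 − 42.355)²/42.355 = 0.6770
  (7 − 15.454)²/15.454 = 4.6247
  (16 − 28.855)²/28.855 = 5.7269
  (42 − 41.868)²/41.868 = 0.0004
  (28 − 15.276)²/15.276 = 10.5983
  (18 − 19.461)²/19.461 = 0.1097
  (34 − 28.237)²/28.237 = 1.1762
  (6 − 10.303)²/10.303 = 1.7971
  (25 − 24.493)²/24.493 = 0.0105
  (35 − 35.539)²/35.539 = 0.0082
  (13 − 12.967)²/12.967 = 0.0001
χ² = 6.5324 + 0.6770 + 4.6247 + 5.7269 + 0.0004 + 10.5983 + 0.1097 + 1.1762 + 1.7971 + 0.0105 + 0.0082 + 0.0001 = 31.26

31.26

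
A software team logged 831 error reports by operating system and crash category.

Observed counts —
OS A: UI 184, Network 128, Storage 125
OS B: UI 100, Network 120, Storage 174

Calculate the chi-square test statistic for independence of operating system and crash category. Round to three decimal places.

Row totals: 437, 394. Column totals: 284, 248, 299. Grand total N = 831.
Expected counts (row total × column total / N):
  OS A, UI: 437×284/831 = 149.3478
  OS A, Network: 437×248/831 = 130.4164
  OS A, Storage: 437×299/831 = 157.2359
  OS B, UI: 394×284/831 = 134.6522
  OS B, Network: 394×248/831 = 117.5836
  OS B, Storage: 394×299/831 = 141.7641
Contributions (O − E)²/E:
  (184 − 149.3478)²/149.3478 = 8.0401
  (128 − 130.4164)²/130.4164 = 0.0448
  (125 − 157.2359)²/157.2359 = 6.6089
  (100 − 134.6522)²/134.6522 = 8.9176
  (120 − 117.5836)²/117.5836 = 0.0497
  (174 − 141.7641)²/141.7641 = 7.3302
χ² = 8.0401 + 0.0448 + 6.6089 + 8.9176 + 0.0497 + 7.3302 = 30.991

30.991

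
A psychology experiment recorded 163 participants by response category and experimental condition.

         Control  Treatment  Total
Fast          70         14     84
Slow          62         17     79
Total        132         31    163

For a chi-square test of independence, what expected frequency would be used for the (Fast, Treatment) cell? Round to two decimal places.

15.98

Row total (Fast) = 84; column total (Treatment) = 31; grand total N = 163.
Expected count = (row total × column total) / N = 84 × 31 / 163 = 15.98.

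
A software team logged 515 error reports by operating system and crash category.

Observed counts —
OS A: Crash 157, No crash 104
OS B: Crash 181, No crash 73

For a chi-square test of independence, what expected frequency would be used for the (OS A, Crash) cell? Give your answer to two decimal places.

171.30

Row total (OS A) = 261; column total (Crash) = 338; grand total N = 515.
Expected count = (row total × column total) / N = 261 × 338 / 515 = 171.30.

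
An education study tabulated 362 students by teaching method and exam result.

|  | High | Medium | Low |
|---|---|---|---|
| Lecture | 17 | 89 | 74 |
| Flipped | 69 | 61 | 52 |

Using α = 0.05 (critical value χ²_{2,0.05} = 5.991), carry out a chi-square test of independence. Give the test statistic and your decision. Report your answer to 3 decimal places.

Row totals: 180, 182. Column totals: 86, 150, 126. Grand total N = 362.
Expected counts (row total × column total / N):
  Lecture, High: 180×86/362 = 42.7624
  Lecture, Medium: 180×150/362 = 74.5856
  Lecture, Low: 180×126/362 = 62.6519
  Flipped, High: 182×86/362 = 43.2376
  Flipped, Medium: 182×150/362 = 75.4144
  Flipped, Low: 182×126/362 = 63.3481
Contributions (O − E)²/E:
  (17 − 42.7624)²/42.7624 = 15.5207
  (89 − 74.5856)²/74.5856 = 2.7857
  (74 − 62.6519)²/62.6519 = 2.0555
  (69 − 43.2376)²/43.2376 = 15.3501
  (61 − 75.4144)²/75.4144 = 2.7551
  (52 − 63.3481)²/63.3481 = 2.0329
χ² = 15.5207 + 2.7857 + 2.0555 + 15.3501 + 2.7551 + 2.0329 = 40.500
df = (2−1)(3−1) = 2. Since 40.500 > 5.991, reject the null hypothesis of independence at α = 0.05.

40.500; reject H₀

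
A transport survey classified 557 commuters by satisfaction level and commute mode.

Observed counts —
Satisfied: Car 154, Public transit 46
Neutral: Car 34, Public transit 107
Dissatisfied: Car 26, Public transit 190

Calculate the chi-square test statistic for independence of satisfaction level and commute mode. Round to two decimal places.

Row totals: 200, 141, 216. Column totals: 214, 343. Grand total N = 557.
Expected counts (row total × column total / N):
  Satisfied, Car: 200×214/557 = 76.840
  Satisfied, Public transit: 200×343/557 = 123.160
  Neutral, Car: 141×214/557 = 54.172
  Neutral, Public transit: 141×343/557 = 86.828
  Dissatisfied, Car: 216×214/557 = 82.987
  Dissatisfied, Public transit: 216×343/557 = 133.013
Contributions (O − E)²/E:
  (154 − 76.840)²/76.840 = 77.4813
  (46 − 123.160)²/123.160 = 48.3409
  (34 − 54.172)²/54.172 = 7.5114
  (107 − 86.828)²/86.828 = 4.6864
  (26 − 82.987)²/82.987 = 39.1329
  (190 − 133.013)²/133.013 = 24.4150
χ² = 77.4813 + 48.3409 + 7.5114 + 4.6864 + 39.1329 + 24.4150 = 201.57

201.57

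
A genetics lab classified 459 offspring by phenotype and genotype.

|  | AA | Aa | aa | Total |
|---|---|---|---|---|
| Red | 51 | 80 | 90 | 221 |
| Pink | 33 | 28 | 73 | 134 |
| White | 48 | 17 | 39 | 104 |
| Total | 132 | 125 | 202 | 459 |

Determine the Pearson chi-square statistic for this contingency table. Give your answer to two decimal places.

Grand total N = 459.
Expected counts (row total × column total / N):
  Red, AA: 221×132/459 = 63.556
  Red, Aa: 221×125/459 = 60.185
  Red, aa: 221×202/459 = 97.259
  Pink, AA: 134×132/459 = 38.536
  Pink, Aa: 134×125/459 = 36.492
  Pink, aa: 134×202/459 = 58.972
  White, AA: 104×132/459 = 29.908
  White, Aa: 104×125/459 = 28.322
  White, aa: 104×202/459 = 45.769
Contributions (O − E)²/E:
  (51 − 63.556)²/63.556 = 2.4805
  (80 − 60.185)²/60.185 = 6.5238
  (90 − 97.259)²/97.259 = 0.5418
  (33 − 38.536)²/38.536 = 0.7953
  (28 − 36.492)²/36.492 = 1.9762
  (73 − 58.972)²/58.972 = 3.3369
  (48 − 29.908)²/29.908 = 10.9442
  (17 − 28.322)²/28.322 = 4.5261
  (39 − 45.769)²/45.769 = 1.0011
χ² = 2.4805 + 6.5238 + 0.5418 + 0.7953 + 1.9762 + 3.3369 + 10.9442 + 4.5261 + 1.0011 = 32.13

32.13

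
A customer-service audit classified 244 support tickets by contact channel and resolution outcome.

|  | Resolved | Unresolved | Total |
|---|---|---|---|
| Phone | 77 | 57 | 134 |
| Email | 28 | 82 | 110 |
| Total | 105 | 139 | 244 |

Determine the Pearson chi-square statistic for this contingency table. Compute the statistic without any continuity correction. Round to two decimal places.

25.25

Grand total N = 244.
Expected counts (row total × column total / N):
  Phone, Resolved: 134×105/244 = 57.664
  Phone, Unresolved: 134×139/244 = 76.336
  Email, Resolved: 110×105/244 = 47.336
  Email, Unresolved: 110×139/244 = 62.664
Contributions (O − E)²/E:
  (77 − 57.664)²/57.664 = 6.4838
  (57 − 76.336)²/76.336 = 4.8978
  (28 − 47.336)²/47.336 = 7.8984
  (82 − 62.664)²/62.664 = 5.9664
χ² = 6.4838 + 4.8978 + 7.8984 + 5.9664 = 25.25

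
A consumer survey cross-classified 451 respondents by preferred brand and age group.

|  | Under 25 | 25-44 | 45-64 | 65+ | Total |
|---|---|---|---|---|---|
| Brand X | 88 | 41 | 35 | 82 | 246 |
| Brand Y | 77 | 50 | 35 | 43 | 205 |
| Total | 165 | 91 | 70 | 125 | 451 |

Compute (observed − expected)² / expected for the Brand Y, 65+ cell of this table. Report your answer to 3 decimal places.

Row total (Brand Y) = 205; column total (65+) = 125; N = 451.
Expected count E = 205 × 125 / 451 = 56.8182.
Contribution = (O − E)²/E = (43 − 56.8182)² / 56.8182 = 3.361.

3.361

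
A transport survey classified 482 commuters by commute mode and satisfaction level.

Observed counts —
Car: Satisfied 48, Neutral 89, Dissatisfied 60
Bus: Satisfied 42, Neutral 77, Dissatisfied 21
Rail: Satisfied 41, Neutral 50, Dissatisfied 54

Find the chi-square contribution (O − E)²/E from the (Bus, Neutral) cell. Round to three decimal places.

Row total (Bus) = 140; column total (Neutral) = 216; N = 482.
Expected count E = 140 × 216 / 482 = 62.7386.
Contribution = (O − E)²/E = (77 − 62.7386)² / 62.7386 = 3.242.

3.242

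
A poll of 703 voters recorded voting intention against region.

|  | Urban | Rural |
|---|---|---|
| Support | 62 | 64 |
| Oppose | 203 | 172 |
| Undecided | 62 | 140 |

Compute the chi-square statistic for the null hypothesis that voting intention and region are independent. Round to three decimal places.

29.441

Row totals: 126, 375, 202. Column totals: 327, 376. Grand total N = 703.
Expected counts (row total × column total / N):
  Support, Urban: 126×327/703 = 58.6088
  Support, Rural: 126×376/703 = 67.3912
  Oppose, Urban: 375×327/703 = 174.4310
  Oppose, Rural: 375×376/703 = 200.5690
  Undecided, Urban: 202×327/703 = 93.9602
  Undecided, Rural: 202×376/703 = 108.0398
Contributions (O − E)²/E:
  (62 − 58.6088)²/58.6088 = 0.1962
  (64 − 67.3912)²/67.3912 = 0.1706
  (203 − 174.4310)²/174.4310 = 4.6791
  (172 − 200.5690)²/200.5690 = 4.0694
  (62 − 93.9602)²/93.9602 = 10.8711
  (140 − 108.0398)²/108.0398 = 9.4544
χ² = 0.1962 + 0.1706 + 4.6791 + 4.0694 + 10.8711 + 9.4544 = 29.441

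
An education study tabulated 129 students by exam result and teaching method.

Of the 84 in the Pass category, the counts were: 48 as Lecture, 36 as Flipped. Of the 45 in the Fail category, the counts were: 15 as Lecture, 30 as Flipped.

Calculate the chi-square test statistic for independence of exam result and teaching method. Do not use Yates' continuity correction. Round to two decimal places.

Row totals: 84, 45. Column totals: 63, 66. Grand total N = 129.
Expected counts (row total × column total / N):
  Pass, Lecture: 84×63/129 = 41.023
  Pass, Flipped: 84×66/129 = 42.977
  Fail, Lecture: 45×63/129 = 21.977
  Fail, Flipped: 45×66/129 = 23.023
Contributions (O − E)²/E:
  (48 − 41.023)²/41.023 = 1.1866
  (36 − 42.977)²/42.977 = 1.1327
  (15 − 21.977)²/21.977 = 2.2150
  (30 − 23.023)²/23.023 = 2.1143
χ² = 1.1866 + 1.1327 + 2.2150 + 2.1143 = 6.65

6.65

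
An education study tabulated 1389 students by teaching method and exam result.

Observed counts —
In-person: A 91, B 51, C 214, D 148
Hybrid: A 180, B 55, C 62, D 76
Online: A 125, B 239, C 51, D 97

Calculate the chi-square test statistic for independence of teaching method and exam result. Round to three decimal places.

368.855

Row totals: 504, 373, 512. Column totals: 396, 345, 327, 321. Grand total N = 1389.
Expected counts (row total × column total / N):
  In-person, A: 504×396/1389 = 143.6890
  In-person, B: 504×345/1389 = 125.1836
  In-person, C: 504×327/1389 = 118.6523
  In-person, D: 504×321/1389 = 116.4752
  Hybrid, A: 373×396/1389 = 106.3413
  Hybrid, B: 373×345/1389 = 92.6458
  Hybrid, C: 373×327/1389 = 87.8121
  Hybrid, D: 373×321/1389 = 86.2009
  Online, A: 512×396/1389 = 145.9698
  Online, B: 512×345/1389 = 127.1706
  Online, C: 512×327/1389 = 120.5356
  Online, D: 512×321/1389 = 118.3240
Contributions (O − E)²/E:
  (91 − 143.6890)²/143.6890 = 19.3204
  (51 − 125.1836)²/125.1836 = 43.9611
  (214 − 118.6523)²/118.6523 = 76.6204
  (148 − 116.4752)²/116.4752 = 8.5324
  (180 − 106.3413)²/106.3413 = 51.0207
  (55 − 92.6458)²/92.6458 = 15.2970
  (62 − 87.8121)²/87.8121 = 7.5874
  (76 − 86.2009)²/86.2009 = 1.2072
  (125 − 145.9698)²/145.9698 = 3.0125
  (239 − 127.1706)²/127.1706 = 98.3389
  (51 − 120.5356)²/120.5356 = 40.1143
  (97 − 118.3240)²/118.3240 = 3.8429
χ² = 19.3204 + 43.9611 + 76.6204 + 8.5324 + 51.0207 + 15.2970 + 7.5874 + 1.2072 + 3.0125 + 98.3389 + 40.1143 + 3.8429 = 368.855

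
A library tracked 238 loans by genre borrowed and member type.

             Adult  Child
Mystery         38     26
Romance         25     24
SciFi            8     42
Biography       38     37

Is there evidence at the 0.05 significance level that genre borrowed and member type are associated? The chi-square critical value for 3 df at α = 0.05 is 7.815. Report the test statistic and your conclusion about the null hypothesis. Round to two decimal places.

23.89; reject H₀

Row totals: 64, 49, 50, 75. Column totals: 109, 129. Grand total N = 238.
Expected counts (row total × column total / N):
  Mystery, Adult: 64×109/238 = 29.311
  Mystery, Child: 64×129/238 = 34.689
  Romance, Adult: 49×109/238 = 22.441
  Romance, Child: 49×129/238 = 26.559
  SciFi, Adult: 50×109/238 = 22.899
  SciFi, Child: 50×129/238 = 27.101
  Biography, Adult: 75×109/238 = 34.349
  Biography, Child: 75×129/238 = 40.651
Contributions (O − E)²/E:
  (38 − 29.311)²/29.311 = 2.5758
  (26 − 34.689)²/34.689 = 2.1764
  (25 − 22.441)²/22.441 = 0.2918
  (24 − 26.559)²/26.559 = 0.2466
  (8 − 22.899)²/22.899 = 9.6939
  (42 − 27.101)²/27.101 = 8.1908
  (38 − 34.349)²/34.349 = 0.3881
  (37 − 40.651)²/40.651 = 0.3279
χ² = 2.5758 + 2.1764 + 0.2918 + 0.2466 + 9.6939 + 8.1908 + 0.3881 + 0.3279 = 23.89
df = (4−1)(2−1) = 3. Since 23.89 > 7.815, reject the null hypothesis of independence at α = 0.05.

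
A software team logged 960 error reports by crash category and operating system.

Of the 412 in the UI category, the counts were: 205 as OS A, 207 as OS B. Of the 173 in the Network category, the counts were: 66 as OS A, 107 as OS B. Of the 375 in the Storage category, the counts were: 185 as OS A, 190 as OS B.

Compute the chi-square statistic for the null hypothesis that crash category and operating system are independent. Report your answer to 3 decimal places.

7.412

Row totals: 412, 173, 375. Column totals: 456, 504. Grand total N = 960.
Expected counts (row total × column total / N):
  UI, OS A: 412×456/960 = 195.7000
  UI, OS B: 412×504/960 = 216.3000
  Network, OS A: 173×456/960 = 82.1750
  Network, OS B: 173×504/960 = 90.8250
  Storage, OS A: 375×456/960 = 178.1250
  Storage, OS B: 375×504/960 = 196.8750
Contributions (O − E)²/E:
  (205 − 195.7000)²/195.7000 = 0.4420
  (207 − 216.3000)²/216.3000 = 0.3999
  (66 − 82.1750)²/82.1750 = 3.1838
  (107 − 90.8250)²/90.8250 = 2.8806
  (185 − 178.1250)²/178.1250 = 0.2654
  (190 − 196.8750)²/196.8750 = 0.2401
χ² = 0.4420 + 0.3999 + 3.1838 + 2.8806 + 0.2654 + 0.2401 = 7.412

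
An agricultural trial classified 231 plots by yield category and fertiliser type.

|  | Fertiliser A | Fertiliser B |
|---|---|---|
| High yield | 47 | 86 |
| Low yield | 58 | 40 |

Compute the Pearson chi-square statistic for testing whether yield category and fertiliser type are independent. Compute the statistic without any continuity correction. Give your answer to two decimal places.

12.94

Row totals: 133, 98. Column totals: 105, 126. Grand total N = 231.
Expected counts (row total × column total / N):
  High yield, Fertiliser A: 133×105/231 = 60.455
  High yield, Fertiliser B: 133×126/231 = 72.545
  Low yield, Fertiliser A: 98×105/231 = 44.545
  Low yield, Fertiliser B: 98×126/231 = 53.455
Contributions (O − E)²/E:
  (47 − 60.455)²/60.455 = 2.9946
  (86 − 72.545)²/72.545 = 2.4955
  (58 − 44.545)²/44.545 = 4.0641
  (40 − 53.455)²/53.455 = 3.3867
χ² = 2.9946 + 2.4955 + 4.0641 + 3.3867 = 12.94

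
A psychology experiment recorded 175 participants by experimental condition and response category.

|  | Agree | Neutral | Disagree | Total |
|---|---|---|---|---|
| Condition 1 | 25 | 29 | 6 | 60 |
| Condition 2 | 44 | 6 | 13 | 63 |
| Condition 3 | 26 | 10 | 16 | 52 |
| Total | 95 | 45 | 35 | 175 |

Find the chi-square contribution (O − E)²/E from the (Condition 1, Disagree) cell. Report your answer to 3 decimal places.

3.000

Row total (Condition 1) = 60; column total (Disagree) = 35; N = 175.
Expected count E = 60 × 35 / 175 = 12.0000.
Contribution = (O − E)²/E = (6 − 12.0000)² / 12.0000 = 3.000.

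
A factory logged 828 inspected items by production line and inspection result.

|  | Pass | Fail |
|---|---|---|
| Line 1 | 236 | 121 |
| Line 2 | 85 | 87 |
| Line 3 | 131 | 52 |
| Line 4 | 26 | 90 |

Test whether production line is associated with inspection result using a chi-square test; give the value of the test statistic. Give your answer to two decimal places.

88.82

Row totals: 357, 172, 183, 116. Column totals: 478, 350. Grand total N = 828.
Expected counts (row total × column total / N):
  Line 1, Pass: 357×478/828 = 206.094
  Line 1, Fail: 357×350/828 = 150.906
  Line 2, Pass: 172×478/828 = 99.295
  Line 2, Fail: 172×350/828 = 72.705
  Line 3, Pass: 183×478/828 = 105.645
  Line 3, Fail: 183×350/828 = 77.355
  Line 4, Pass: 116×478/828 = 66.966
  Line 4, Fail: 116×350/828 = 49.034
Contributions (O − E)²/E:
  (236 − 206.094)²/206.094 = 4.3396
  (121 − 150.906)²/150.906 = 5.9267
  (85 − 99.295)²/99.295 = 2.0580
  (87 − 72.705)²/72.705 = 2.8106
  (131 − 105.645)²/105.645 = 6.0852
  (52 − 77.355)²/77.355 = 8.3107
  (26 − 66.966)²/66.966 = 25.0607
  (90 − 49.034)²/49.034 = 34.2255
χ² = 4.3396 + 5.9267 + 2.0580 + 2.8106 + 6.0852 + 8.3107 + 25.0607 + 34.2255 = 88.82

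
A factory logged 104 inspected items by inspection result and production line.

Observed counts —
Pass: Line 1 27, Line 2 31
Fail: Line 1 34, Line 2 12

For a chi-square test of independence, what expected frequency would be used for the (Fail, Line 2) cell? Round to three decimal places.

Row total (Fail) = 46; column total (Line 2) = 43; grand total N = 104.
Expected count = (row total × column total) / N = 46 × 43 / 104 = 19.019.

19.019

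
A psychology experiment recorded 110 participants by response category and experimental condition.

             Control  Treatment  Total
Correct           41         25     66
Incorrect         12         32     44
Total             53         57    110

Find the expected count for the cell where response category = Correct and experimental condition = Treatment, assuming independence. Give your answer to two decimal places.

Row total (Correct) = 66; column total (Treatment) = 57; grand total N = 110.
Expected count = (row total × column total) / N = 66 × 57 / 110 = 34.20.

34.20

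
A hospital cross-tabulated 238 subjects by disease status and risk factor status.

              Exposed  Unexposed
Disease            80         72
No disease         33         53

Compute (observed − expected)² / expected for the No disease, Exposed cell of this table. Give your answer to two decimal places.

Row total (No disease) = 86; column total (Exposed) = 113; N = 238.
Expected count E = 86 × 113 / 238 = 40.832.
Contribution = (O − E)²/E = (33 − 40.832)² / 40.832 = 1.50.

1.50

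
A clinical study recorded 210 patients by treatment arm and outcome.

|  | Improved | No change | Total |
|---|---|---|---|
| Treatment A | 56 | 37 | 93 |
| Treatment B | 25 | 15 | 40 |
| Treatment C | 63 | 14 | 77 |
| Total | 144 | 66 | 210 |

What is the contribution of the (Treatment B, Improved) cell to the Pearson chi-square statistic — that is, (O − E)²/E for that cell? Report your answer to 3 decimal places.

Row total (Treatment B) = 40; column total (Improved) = 144; N = 210.
Expected count E = 40 × 144 / 210 = 27.4286.
Contribution = (O − E)²/E = (25 − 27.4286)² / 27.4286 = 0.215.

0.215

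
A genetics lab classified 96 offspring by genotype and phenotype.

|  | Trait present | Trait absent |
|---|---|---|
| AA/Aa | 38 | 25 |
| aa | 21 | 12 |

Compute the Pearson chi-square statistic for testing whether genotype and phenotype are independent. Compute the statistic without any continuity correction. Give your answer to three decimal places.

Row totals: 63, 33. Column totals: 59, 37. Grand total N = 96.
Expected counts (row total × column total / N):
  AA/Aa, Trait present: 63×59/96 = 38.7188
  AA/Aa, Trait absent: 63×37/96 = 24.2812
  aa, Trait present: 33×59/96 = 20.2812
  aa, Trait absent: 33×37/96 = 12.7188
Contributions (O − E)²/E:
  (38 − 38.7188)²/38.7188 = 0.0133
  (25 − 24.2812)²/24.2812 = 0.0213
  (21 − 20.2812)²/20.2812 = 0.0255
  (12 − 12.7188)²/12.7188 = 0.0406
χ² = 0.0133 + 0.0213 + 0.0255 + 0.0406 = 0.101

0.101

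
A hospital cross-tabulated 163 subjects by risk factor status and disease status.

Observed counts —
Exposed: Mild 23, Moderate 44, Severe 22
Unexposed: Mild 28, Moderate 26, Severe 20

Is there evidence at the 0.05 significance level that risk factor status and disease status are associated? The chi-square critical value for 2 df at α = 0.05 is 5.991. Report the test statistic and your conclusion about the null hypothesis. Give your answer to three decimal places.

3.866; fail to reject H₀

Row totals: 89, 74. Column totals: 51, 70, 42. Grand total N = 163.
Expected counts (row total × column total / N):
  Exposed, Mild: 89×51/163 = 27.8466
  Exposed, Moderate: 89×70/163 = 38.2209
  Exposed, Severe: 89×42/163 = 22.9325
  Unexposed, Mild: 74×51/163 = 23.1534
  Unexposed, Moderate: 74×70/163 = 31.7791
  Unexposed, Severe: 74×42/163 = 19.0675
Contributions (O − E)²/E:
  (23 − 27.8466)²/27.8466 = 0.8435
  (44 − 38.2209)²/38.2209 = 0.8738
  (22 − 22.9325)²/22.9325 = 0.0379
  (28 − 23.1534)²/23.1534 = 1.0145
  (26 − 31.7791)²/31.7791 = 1.0509
  (20 − 19.0675)²/19.0675 = 0.0456
χ² = 0.8435 + 0.8738 + 0.0379 + 1.0145 + 1.0509 + 0.0456 = 3.866
df = (2−1)(3−1) = 2. Since 3.866 < 5.991, fail to reject the null hypothesis of independence at α = 0.05.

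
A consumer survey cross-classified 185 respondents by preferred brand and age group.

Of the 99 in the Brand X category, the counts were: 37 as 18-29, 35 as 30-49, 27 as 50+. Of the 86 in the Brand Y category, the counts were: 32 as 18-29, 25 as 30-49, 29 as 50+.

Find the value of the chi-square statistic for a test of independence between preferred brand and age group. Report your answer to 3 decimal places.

Row totals: 99, 86. Column totals: 69, 60, 56. Grand total N = 185.
Expected counts (row total × column total / N):
  Brand X, 18-29: 99×69/185 = 36.9243
  Brand X, 30-49: 99×60/185 = 32.1081
  Brand X, 50+: 99×56/185 = 29.9676
  Brand Y, 18-29: 86×69/185 = 32.0757
  Brand Y, 30-49: 86×60/185 = 27.8919
  Brand Y, 50+: 86×56/185 = 26.0324
Contributions (O − E)²/E:
  (37 − 36.9243)²/36.9243 = 0.0002
  (35 − 32.1081)²/32.1081 = 0.2605
  (27 − 29.9676)²/29.9676 = 0.2939
  (32 − 32.0757)²/32.0757 = 0.0002
  (25 − 27.8919)²/27.8919 = 0.2998
  (29 − 26.0324)²/26.0324 = 0.3383
χ² = 0.0002 + 0.2605 + 0.2939 + 0.0002 + 0.2998 + 0.3383 = 1.193

1.193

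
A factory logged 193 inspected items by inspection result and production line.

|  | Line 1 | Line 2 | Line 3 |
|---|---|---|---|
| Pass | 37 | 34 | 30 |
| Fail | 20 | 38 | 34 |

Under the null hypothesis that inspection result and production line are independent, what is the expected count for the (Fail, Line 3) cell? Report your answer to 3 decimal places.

30.508

Row total (Fail) = 92; column total (Line 3) = 64; grand total N = 193.
Expected count = (row total × column total) / N = 92 × 64 / 193 = 30.508.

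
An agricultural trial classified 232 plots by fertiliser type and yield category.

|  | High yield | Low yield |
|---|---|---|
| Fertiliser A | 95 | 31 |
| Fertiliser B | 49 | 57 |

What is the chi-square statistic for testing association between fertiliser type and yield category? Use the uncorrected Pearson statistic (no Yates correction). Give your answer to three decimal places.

20.807

Row totals: 126, 106. Column totals: 144, 88. Grand total N = 232.
Expected counts (row total × column total / N):
  Fertiliser A, High yield: 126×144/232 = 78.2069
  Fertiliser A, Low yield: 126×88/232 = 47.7931
  Fertiliser B, High yield: 106×144/232 = 65.7931
  Fertiliser B, Low yield: 106×88/232 = 40.2069
Contributions (O − E)²/E:
  (95 − 78.2069)²/78.2069 = 3.6059
  (31 − 47.7931)²/47.7931 = 5.9006
  (49 − 65.7931)²/65.7931 = 4.2863
  (57 − 40.2069)²/40.2069 = 7.0139
χ² = 3.6059 + 5.9006 + 4.2863 + 7.0139 = 20.807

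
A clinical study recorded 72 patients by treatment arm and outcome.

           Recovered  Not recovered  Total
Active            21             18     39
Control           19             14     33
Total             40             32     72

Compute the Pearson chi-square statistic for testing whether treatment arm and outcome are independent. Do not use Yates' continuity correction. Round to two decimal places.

0.10

Grand total N = 72.
Expected counts (row total × column total / N):
  Active, Recovered: 39×40/72 = 21.667
  Active, Not recovered: 39×32/72 = 17.333
  Control, Recovered: 33×40/72 = 18.333
  Control, Not recovered: 33×32/72 = 14.667
Contributions (O − E)²/E:
  (21 − 21.667)²/21.667 = 0.0205
  (18 − 17.333)²/17.333 = 0.0257
  (19 − 18.333)²/18.333 = 0.0243
  (14 − 14.667)²/14.667 = 0.0303
χ² = 0.0205 + 0.0257 + 0.0243 + 0.0303 = 0.10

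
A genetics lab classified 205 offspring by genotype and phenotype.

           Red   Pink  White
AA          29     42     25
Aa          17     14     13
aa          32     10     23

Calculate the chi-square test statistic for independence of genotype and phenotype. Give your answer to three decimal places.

Row totals: 96, 44, 65. Column totals: 78, 66, 61. Grand total N = 205.
Expected counts (row total × column total / N):
  AA, Red: 96×78/205 = 36.5268
  AA, Pink: 96×66/205 = 30.9073
  AA, White: 96×61/205 = 28.5659
  Aa, Red: 44×78/205 = 16.7415
  Aa, Pink: 44×66/205 = 14.1659
  Aa, White: 44×61/205 = 13.0927
  aa, Red: 65×78/205 = 24.7317
  aa, Pink: 65×66/205 = 20.9268
  aa, White: 65×61/205 = 19.3415
Contributions (O − E)²/E:
  (29 − 36.5268)²/36.5268 = 1.5510
  (42 − 30.9073)²/30.9073 = 3.9812
  (25 − 28.5659)²/28.5659 = 0.4451
  (17 − 16.7415)²/16.7415 = 0.0040
  (14 − 14.1659)²/14.1659 = 0.0019
  (13 − 13.0927)²/13.0927 = 0.0007
  (32 − 24.7317)²/24.7317 = 2.1361
  (10 − 20.9268)²/20.9268 = 5.7054
  (23 − 19.3415)²/19.3415 = 0.6920
χ² = 1.5510 + 3.9812 + 0.4451 + 0.0040 + 0.0019 + 0.0007 + 2.1361 + 5.7054 + 0.6920 = 14.517

14.517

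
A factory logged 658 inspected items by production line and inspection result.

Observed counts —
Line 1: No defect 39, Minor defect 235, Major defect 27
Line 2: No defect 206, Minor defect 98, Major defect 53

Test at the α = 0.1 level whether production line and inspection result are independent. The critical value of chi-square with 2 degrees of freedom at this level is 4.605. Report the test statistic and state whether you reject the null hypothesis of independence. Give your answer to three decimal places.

175.149; reject H₀

Row totals: 301, 357. Column totals: 245, 333, 80. Grand total N = 658.
Expected counts (row total × column total / N):
  Line 1, No defect: 301×245/658 = 112.0745
  Line 1, Minor defect: 301×333/658 = 152.3298
  Line 1, Major defect: 301×80/658 = 36.5957
  Line 2, No defect: 357×245/658 = 132.9255
  Line 2, Minor defect: 357×333/658 = 180.6702
  Line 2, Major defect: 357×80/658 = 43.4043
Contributions (O − E)²/E:
  (39 − 112.0745)²/112.0745 = 47.6458
  (235 − 152.3298)²/152.3298 = 44.8656
  (27 − 36.5957)²/36.5957 = 2.5161
  (206 − 132.9255)²/132.9255 = 40.1720
  (98 − 180.6702)²/180.6702 = 37.8278
  (53 − 43.4043)²/43.4043 = 2.1214
χ² = 47.6458 + 44.8656 + 2.5161 + 40.1720 + 37.8278 + 2.1214 = 175.149
df = (2−1)(3−1) = 2. Since 175.149 > 4.605, reject the null hypothesis of independence at α = 0.1.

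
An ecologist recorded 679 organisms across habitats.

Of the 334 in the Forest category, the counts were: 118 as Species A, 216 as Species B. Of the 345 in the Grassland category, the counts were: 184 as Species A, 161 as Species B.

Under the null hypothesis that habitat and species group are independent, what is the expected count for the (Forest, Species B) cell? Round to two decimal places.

185.45

Row total (Forest) = 334; column total (Species B) = 377; grand total N = 679.
Expected count = (row total × column total) / N = 334 × 377 / 679 = 185.45.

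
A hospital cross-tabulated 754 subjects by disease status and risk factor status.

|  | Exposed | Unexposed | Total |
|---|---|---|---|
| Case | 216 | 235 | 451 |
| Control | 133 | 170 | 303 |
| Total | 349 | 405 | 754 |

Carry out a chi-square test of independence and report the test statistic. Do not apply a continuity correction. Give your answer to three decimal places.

1.166

Grand total N = 754.
Expected counts (row total × column total / N):
  Case, Exposed: 451×349/754 = 208.7520
  Case, Unexposed: 451×405/754 = 242.2480
  Control, Exposed: 303×349/754 = 140.2480
  Control, Unexposed: 303×405/754 = 162.7520
Contributions (O − E)²/E:
  (216 − 208.7520)²/208.7520 = 0.2517
  (235 − 242.2480)²/242.2480 = 0.2169
  (133 − 140.2480)²/140.2480 = 0.3746
  (170 − 162.7520)²/162.7520 = 0.3228
χ² = 0.2517 + 0.2169 + 0.3746 + 0.3228 = 1.166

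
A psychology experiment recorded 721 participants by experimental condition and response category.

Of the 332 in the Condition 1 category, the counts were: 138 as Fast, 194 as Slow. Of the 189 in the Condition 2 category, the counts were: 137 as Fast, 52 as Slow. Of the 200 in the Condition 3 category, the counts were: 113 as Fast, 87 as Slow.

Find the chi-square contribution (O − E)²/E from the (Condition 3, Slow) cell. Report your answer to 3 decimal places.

0.312

Row total (Condition 3) = 200; column total (Slow) = 333; N = 721.
Expected count E = 200 × 333 / 721 = 92.37171.
Contribution = (O − E)²/E = (87 − 92.37171)² / 92.37171 = 0.312.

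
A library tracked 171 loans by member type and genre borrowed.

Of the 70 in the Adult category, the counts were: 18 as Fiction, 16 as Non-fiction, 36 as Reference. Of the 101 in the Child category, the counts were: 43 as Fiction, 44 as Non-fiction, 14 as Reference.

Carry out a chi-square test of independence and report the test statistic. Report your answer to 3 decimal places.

Row totals: 70, 101. Column totals: 61, 60, 50. Grand total N = 171.
Expected counts (row total × column total / N):
  Adult, Fiction: 70×61/171 = 24.9708
  Adult, Non-fiction: 70×60/171 = 24.5614
  Adult, Reference: 70×50/171 = 20.4678
  Child, Fiction: 101×61/171 = 36.0292
  Child, Non-fiction: 101×60/171 = 35.4386
  Child, Reference: 101×50/171 = 29.5322
Contributions (O − E)²/E:
  (18 − 24.9708)²/24.9708 = 1.9460
  (16 − 24.5614)²/24.5614 = 2.9843
  (36 − 20.4678)²/20.4678 = 11.7868
  (43 − 36.0292)²/36.0292 = 1.3487
  (44 − 35.4386)²/35.4386 = 2.0683
  (14 − 29.5322)²/29.5322 = 8.1690
χ² = 1.9460 + 2.9843 + 11.7868 + 1.3487 + 2.0683 + 8.1690 = 28.303

28.303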